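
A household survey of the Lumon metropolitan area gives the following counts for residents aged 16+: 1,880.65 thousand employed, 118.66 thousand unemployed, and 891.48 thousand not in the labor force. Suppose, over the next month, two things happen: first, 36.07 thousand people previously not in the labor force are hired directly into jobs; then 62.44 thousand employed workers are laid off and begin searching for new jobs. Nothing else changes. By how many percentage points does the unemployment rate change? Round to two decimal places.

Initially, labor force = 1,880.65 + 118.66 = 1,999.31 thousand, so u = 118.66/1,999.31 = 5.94%.
After the first change, employed and labor force both rise by 36.07; unemployed unchanged → E = 1,916.72, U = 118.66, labor force = 2,035.38 thousand.
After the second change, employed falls and unemployed rises by 62.44; labor force unchanged → E = 1,854.28, U = 181.10, labor force = 2,035.38 thousand.
New unemployment rate = 181.10 / 2,035.38 = 8.90%.
Change = 8.90% − 5.94% = +2.96 percentage points.

The unemployment rate changes by +2.96 percentage points.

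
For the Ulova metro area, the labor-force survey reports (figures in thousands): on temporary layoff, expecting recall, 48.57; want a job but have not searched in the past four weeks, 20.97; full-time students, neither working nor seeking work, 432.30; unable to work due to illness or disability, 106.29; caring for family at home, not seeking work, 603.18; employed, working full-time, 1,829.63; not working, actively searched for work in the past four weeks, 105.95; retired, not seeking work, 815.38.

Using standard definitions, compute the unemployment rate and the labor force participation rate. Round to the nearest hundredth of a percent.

Unemployment rate ≈ 7.79%; labor force participation rate ≈ 50.08%.

Employed = 1,829.63 thousand.
Unemployed = 48.57 + 105.95 = 154.52 thousand (jobless and actively searching, or on temporary layoff).
Labor force = 1,829.63 + 154.52 = 1,984.15 thousand.
Not in labor force = 20.97 + 432.30 + 106.29 + 603.18 + 815.38 = 1,978.12 thousand (those not working and not actively searching are outside the labor force — including those who want a job but have given up searching).
Civilian working-age population = 1,984.15 + 1,978.12 = 3,962.27 thousand.
Unemployment rate = 154.52 / 1,984.15 = 7.79%.
Labor force participation rate = 1,984.15 / 3,962.27 = 50.08%.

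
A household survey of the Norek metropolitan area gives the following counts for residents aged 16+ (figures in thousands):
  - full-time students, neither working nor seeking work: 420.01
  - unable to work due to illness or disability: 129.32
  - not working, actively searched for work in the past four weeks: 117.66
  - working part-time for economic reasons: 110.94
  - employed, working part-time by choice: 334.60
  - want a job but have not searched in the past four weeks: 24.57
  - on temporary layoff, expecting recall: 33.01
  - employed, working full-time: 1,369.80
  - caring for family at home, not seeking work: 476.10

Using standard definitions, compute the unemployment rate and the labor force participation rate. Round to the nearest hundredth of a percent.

Employed = 110.94 + 334.60 + 1,369.80 = 1,815.34 thousand (anyone who worked, including part-time for economic reasons, counts as employed).
Unemployed = 117.66 + 33.01 = 150.67 thousand (jobless and actively searching, or on temporary layoff).
Labor force = 1,815.34 + 150.67 = 1,966.01 thousand.
Not in labor force = 420.01 + 129.32 + 24.57 + 476.10 = 1,050.00 thousand (those not working and not actively searching are outside the labor force — including those who want a job but have given up searching).
Civilian working-age population = 1,966.01 + 1,050.00 = 3,016.01 thousand.
Unemployment rate = 150.67 / 1,966.01 = 7.66%.
Labor force participation rate = 1,966.01 / 3,016.01 = 65.19%.

Unemployment rate ≈ 7.66%; labor force participation rate ≈ 65.19%.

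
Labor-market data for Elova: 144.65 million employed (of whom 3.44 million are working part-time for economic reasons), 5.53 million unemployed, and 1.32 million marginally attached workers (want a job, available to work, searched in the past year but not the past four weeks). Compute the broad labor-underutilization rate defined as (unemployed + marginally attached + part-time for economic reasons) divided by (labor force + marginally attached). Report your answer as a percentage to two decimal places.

Labor force = 144.65 + 5.53 = 150.18 million.
Numerator = 5.53 + 1.32 + 3.44 = 10.29 million.
Denominator = 150.18 + 1.32 = 151.50 million.
Broad rate = 10.29 / 151.50 = 6.79%.

Broad underutilization rate ≈ 6.79%.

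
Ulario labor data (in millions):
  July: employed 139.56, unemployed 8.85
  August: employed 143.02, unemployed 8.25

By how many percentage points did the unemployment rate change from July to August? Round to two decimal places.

July: labor force = 139.56 + 8.85 = 148.41; u = 8.85/148.41 = 5.96%.
August: labor force = 143.02 + 8.25 = 151.27; u = 8.25/151.27 = 5.45%.
Change = 5.45% − 5.96% = −0.51 pp.

The unemployment rate changed by −0.51 percentage points.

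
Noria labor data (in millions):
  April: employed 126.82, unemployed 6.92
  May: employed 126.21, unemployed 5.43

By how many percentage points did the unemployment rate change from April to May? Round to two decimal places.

April: labor force = 126.82 + 6.92 = 133.74; u = 6.92/133.74 = 5.17%.
May: labor force = 126.21 + 5.43 = 131.64; u = 5.43/131.64 = 4.12%.
Change = 4.12% − 5.17% = −1.05 pp.

The unemployment rate changed by −1.05 percentage points.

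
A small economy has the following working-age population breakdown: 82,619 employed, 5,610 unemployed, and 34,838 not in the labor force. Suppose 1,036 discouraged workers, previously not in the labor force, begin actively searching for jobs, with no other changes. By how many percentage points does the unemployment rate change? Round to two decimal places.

The unemployment rate changes by +1.09 percentage points.

Initially, labor force = 82,619 + 5,610 = 88,229, so u = 5,610/88,229 = 6.36%.
After the change, unemployed and labor force both rise by 1,036 → E = 82,619, U = 6,646, labor force = 89,265.
New unemployment rate = 6,646 / 89,265 = 7.45%.
Change = 7.45% − 6.36% = +1.09 percentage points.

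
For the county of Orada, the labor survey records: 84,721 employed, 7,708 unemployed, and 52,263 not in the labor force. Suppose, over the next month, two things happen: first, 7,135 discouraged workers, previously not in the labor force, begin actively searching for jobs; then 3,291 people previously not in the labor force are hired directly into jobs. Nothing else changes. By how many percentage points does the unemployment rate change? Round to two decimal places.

Initially, labor force = 84,721 + 7,708 = 92,429, so u = 7,708/92,429 = 8.34%.
After the first change, unemployed and labor force both rise by 7,135 → E = 84,721, U = 14,843, labor force = 99,564.
After the second change, employed and labor force both rise by 3,291; unemployed unchanged → E = 88,012, U = 14,843, labor force = 102,855.
New unemployment rate = 14,843 / 102,855 = 14.43%.
Change = 14.43% − 8.34% = +6.09 percentage points.

The unemployment rate changes by +6.09 percentage points.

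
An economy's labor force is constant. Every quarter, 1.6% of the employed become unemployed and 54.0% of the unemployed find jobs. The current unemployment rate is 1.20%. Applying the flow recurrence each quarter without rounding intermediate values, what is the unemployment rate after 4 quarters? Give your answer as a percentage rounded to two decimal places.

With a fixed labor force, u_{t+1} = u_t + s·(1−u_t) − f·u_t = u_t·(1−s−f) + s.
Here 1−s−f = 0.444 and s = 0.016.
u_1 = 0.012000 × 0.444 + 0.016 = 0.021328.
u_2 = 0.021328 × 0.444 + 0.016 = 0.025470.
u_3 = 0.025470 × 0.444 + 0.016 = 0.027309.
u_4 = 0.027309 × 0.444 + 0.016 = 0.028125.

Unemployment rate after four quarters ≈ 2.81%.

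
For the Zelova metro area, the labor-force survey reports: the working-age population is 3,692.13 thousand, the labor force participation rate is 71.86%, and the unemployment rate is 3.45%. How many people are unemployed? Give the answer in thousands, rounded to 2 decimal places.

About 91.53 thousand are unemployed.

Labor force = 0.7186 × 3,692.13 = 2,653.16 thousand.
Unemployed = 0.0345 × 2,653.16 ≈ 91.53 thousand.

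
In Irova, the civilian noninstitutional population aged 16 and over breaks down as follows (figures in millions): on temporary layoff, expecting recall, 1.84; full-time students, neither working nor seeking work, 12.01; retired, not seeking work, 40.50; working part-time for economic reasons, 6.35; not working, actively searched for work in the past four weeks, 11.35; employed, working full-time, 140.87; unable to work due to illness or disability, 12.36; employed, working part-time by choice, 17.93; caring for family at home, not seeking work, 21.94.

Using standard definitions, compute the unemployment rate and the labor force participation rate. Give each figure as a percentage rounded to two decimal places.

Employed = 6.35 + 140.87 + 17.93 = 165.15 million (anyone who worked, including part-time for economic reasons, counts as employed).
Unemployed = 1.84 + 11.35 = 13.19 million (jobless and actively searching, or on temporary layoff).
Labor force = 165.15 + 13.19 = 178.34 million.
Not in labor force = 12.01 + 40.50 + 12.36 + 21.94 = 86.81 million (those not working and not actively searching are outside the labor force).
Civilian working-age population = 178.34 + 86.81 = 265.15 million.
Unemployment rate = 13.19 / 178.34 = 7.40%.
Labor force participation rate = 178.34 / 265.15 = 67.26%.

Unemployment rate ≈ 7.40%; labor force participation rate ≈ 67.26%.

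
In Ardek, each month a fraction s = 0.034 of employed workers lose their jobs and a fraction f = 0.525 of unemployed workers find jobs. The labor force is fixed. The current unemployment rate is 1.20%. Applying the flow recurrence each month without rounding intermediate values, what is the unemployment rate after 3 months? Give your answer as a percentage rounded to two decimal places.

With a fixed labor force, u_{t+1} = u_t + s·(1−u_t) − f·u_t = u_t·(1−s−f) + s.
Here 1−s−f = 0.441 and s = 0.034.
u_1 = 0.012000 × 0.441 + 0.034 = 0.039292.
u_2 = 0.039292 × 0.441 + 0.034 = 0.051328.
u_3 = 0.051328 × 0.441 + 0.034 = 0.056636.

Unemployment rate after three months ≈ 5.66%.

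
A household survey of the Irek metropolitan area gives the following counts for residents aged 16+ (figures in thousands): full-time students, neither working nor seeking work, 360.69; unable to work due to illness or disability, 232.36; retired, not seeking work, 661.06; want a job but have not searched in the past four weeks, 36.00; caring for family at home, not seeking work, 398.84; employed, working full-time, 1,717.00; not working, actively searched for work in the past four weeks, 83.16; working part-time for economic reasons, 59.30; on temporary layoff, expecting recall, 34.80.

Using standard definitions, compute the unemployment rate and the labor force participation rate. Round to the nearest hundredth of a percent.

Employed = 1,717.00 + 59.30 = 1,776.30 thousand (anyone who worked, including part-time for economic reasons, counts as employed).
Unemployed = 83.16 + 34.80 = 117.96 thousand (jobless and actively searching, or on temporary layoff).
Labor force = 1,776.30 + 117.96 = 1,894.26 thousand.
Not in labor force = 360.69 + 232.36 + 661.06 + 36.00 + 398.84 = 1,688.95 thousand (those not working and not actively searching are outside the labor force — including those who want a job but have given up searching).
Civilian working-age population = 1,894.26 + 1,688.95 = 3,583.21 thousand.
Unemployment rate = 117.96 / 1,894.26 = 6.23%.
Labor force participation rate = 1,894.26 / 3,583.21 = 52.86%.

Unemployment rate ≈ 6.23%; labor force participation rate ≈ 52.86%.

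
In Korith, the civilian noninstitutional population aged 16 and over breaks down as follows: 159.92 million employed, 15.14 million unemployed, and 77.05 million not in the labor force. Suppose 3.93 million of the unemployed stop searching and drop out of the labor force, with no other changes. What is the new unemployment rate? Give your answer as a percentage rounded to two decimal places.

New unemployment rate ≈ 6.55%.

Initially, labor force = 159.92 + 15.14 = 175.06 million, so u = 15.14/175.06 = 8.65%.
After the change, unemployed and labor force both fall by 3.93 → E = 159.92, U = 11.21, labor force = 171.13 million.
New unemployment rate = 11.21 / 171.13 = 6.55%.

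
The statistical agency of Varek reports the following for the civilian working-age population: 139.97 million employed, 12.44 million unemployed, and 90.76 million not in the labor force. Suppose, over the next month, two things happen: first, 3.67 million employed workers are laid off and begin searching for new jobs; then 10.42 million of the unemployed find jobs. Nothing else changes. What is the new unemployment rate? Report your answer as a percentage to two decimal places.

Initially, labor force = 139.97 + 12.44 = 152.41 million, so u = 12.44/152.41 = 8.16%.
After the first change, employed falls and unemployed rises by 3.67; labor force unchanged → E = 136.30, U = 16.11, labor force = 152.41 million.
After the second change, unemployed falls and employed rises by 10.42; labor force unchanged → E = 146.72, U = 5.69, labor force = 152.41 million.
New unemployment rate = 5.69 / 152.41 = 3.73%.

New unemployment rate ≈ 3.73%.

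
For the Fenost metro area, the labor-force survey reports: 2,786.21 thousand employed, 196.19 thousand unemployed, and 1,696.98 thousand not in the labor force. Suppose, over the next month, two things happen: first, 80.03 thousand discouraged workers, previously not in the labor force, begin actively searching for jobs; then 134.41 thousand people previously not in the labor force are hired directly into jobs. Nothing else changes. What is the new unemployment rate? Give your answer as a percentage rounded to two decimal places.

Initially, labor force = 2,786.21 + 196.19 = 2,982.40 thousand, so u = 196.19/2,982.40 = 6.58%.
After the first change, unemployed and labor force both rise by 80.03 → E = 2,786.21, U = 276.22, labor force = 3,062.43 thousand.
After the second change, employed and labor force both rise by 134.41; unemployed unchanged → E = 2,920.62, U = 276.22, labor force = 3,196.84 thousand.
New unemployment rate = 276.22 / 3,196.84 = 8.64%.

New unemployment rate ≈ 8.64%.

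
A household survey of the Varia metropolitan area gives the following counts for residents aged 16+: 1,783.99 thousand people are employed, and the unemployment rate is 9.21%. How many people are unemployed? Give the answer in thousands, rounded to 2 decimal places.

Let U be the number unemployed. The labor force is E + U, and U/(E+U) = 0.0921.
So U = 0.0921 × 1,783.99 / (1 − 0.0921) = 164.3055 / 0.9079 ≈ 180.97 thousand.

About 180.97 thousand are unemployed.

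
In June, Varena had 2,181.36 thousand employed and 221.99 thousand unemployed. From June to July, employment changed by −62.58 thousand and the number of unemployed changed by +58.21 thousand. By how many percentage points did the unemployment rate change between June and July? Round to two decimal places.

June: labor force = 2,181.36 + 221.99 = 2,403.35; u = 221.99/2,403.35 = 9.24%.
July: labor force = 2,118.78 + 280.20 = 2,398.98; u = 280.20/2,398.98 = 11.68%.
Change = 11.68% − 9.24% = +2.44 pp.

The unemployment rate changed by +2.44 percentage points.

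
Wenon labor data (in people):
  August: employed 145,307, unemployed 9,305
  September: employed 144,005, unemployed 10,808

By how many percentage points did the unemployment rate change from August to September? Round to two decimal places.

August: labor force = 145,307 + 9,305 = 154,612; u = 9,305/154,612 = 6.02%.
September: labor force = 144,005 + 10,808 = 154,813; u = 10,808/154,813 = 6.98%.
Change = 6.98% − 6.02% = +0.96 pp.

The unemployment rate changed by +0.96 percentage points.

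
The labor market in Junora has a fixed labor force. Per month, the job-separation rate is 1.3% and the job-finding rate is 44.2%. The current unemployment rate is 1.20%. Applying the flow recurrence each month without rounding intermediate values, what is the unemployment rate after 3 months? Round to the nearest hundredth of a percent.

Unemployment rate after three months ≈ 2.59%.

With a fixed labor force, u_{t+1} = u_t + s·(1−u_t) − f·u_t = u_t·(1−s−f) + s.
Here 1−s−f = 0.545 and s = 0.013.
u_1 = 0.012000 × 0.545 + 0.013 = 0.019540.
u_2 = 0.019540 × 0.545 + 0.013 = 0.023649.
u_3 = 0.023649 × 0.545 + 0.013 = 0.025889.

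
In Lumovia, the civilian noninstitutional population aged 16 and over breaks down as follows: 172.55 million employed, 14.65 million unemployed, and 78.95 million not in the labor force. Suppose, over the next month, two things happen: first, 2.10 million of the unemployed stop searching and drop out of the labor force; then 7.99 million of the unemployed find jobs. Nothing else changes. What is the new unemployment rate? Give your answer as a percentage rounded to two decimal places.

Initially, labor force = 172.55 + 14.65 = 187.20 million, so u = 14.65/187.20 = 7.83%.
After the first change, unemployed and labor force both fall by 2.10 → E = 172.55, U = 12.55, labor force = 185.10 million.
After the second change, unemployed falls and employed rises by 7.99; labor force unchanged → E = 180.54, U = 4.56, labor force = 185.10 million.
New unemployment rate = 4.56 / 185.10 = 2.46%.

New unemployment rate ≈ 2.46%.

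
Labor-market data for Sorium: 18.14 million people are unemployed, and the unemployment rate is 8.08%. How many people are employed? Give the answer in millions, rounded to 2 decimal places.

Labor force = U / u = 18.14 / 0.0808 ≈ 224.50 million.
Employed = labor force − unemployed = 224.50 − 18.14 = 206.36 million.

About 206.36 million are employed.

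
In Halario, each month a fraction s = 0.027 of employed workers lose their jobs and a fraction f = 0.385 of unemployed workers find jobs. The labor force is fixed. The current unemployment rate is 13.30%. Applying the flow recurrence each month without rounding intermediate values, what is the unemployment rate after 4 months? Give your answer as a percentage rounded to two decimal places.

With a fixed labor force, u_{t+1} = u_t + s·(1−u_t) − f·u_t = u_t·(1−s−f) + s.
Here 1−s−f = 0.588 and s = 0.027.
u_1 = 0.133000 × 0.588 + 0.027 = 0.105204.
u_2 = 0.105204 × 0.588 + 0.027 = 0.088860.
u_3 = 0.088860 × 0.588 + 0.027 = 0.079250.
u_4 = 0.079250 × 0.588 + 0.027 = 0.073599.

Unemployment rate after four months ≈ 7.36%.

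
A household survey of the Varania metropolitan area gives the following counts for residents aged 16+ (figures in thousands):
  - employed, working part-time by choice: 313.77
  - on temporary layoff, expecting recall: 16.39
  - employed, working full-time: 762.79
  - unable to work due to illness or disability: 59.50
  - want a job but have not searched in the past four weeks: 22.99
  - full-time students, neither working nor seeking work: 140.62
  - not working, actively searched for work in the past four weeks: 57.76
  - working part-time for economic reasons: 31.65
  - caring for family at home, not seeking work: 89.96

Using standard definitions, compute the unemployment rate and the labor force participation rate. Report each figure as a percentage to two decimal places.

Employed = 313.77 + 762.79 + 31.65 = 1,108.21 thousand (anyone who worked, including part-time for economic reasons, counts as employed).
Unemployed = 16.39 + 57.76 = 74.15 thousand (jobless and actively searching, or on temporary layoff).
Labor force = 1,108.21 + 74.15 = 1,182.36 thousand.
Not in labor force = 59.50 + 22.99 + 140.62 + 89.96 = 313.07 thousand (those not working and not actively searching are outside the labor force — including those who want a job but have given up searching).
Civilian working-age population = 1,182.36 + 313.07 = 1,495.43 thousand.
Unemployment rate = 74.15 / 1,182.36 = 6.27%.
Labor force participation rate = 1,182.36 / 1,495.43 = 79.06%.

Unemployment rate ≈ 6.27%; labor force participation rate ≈ 79.06%.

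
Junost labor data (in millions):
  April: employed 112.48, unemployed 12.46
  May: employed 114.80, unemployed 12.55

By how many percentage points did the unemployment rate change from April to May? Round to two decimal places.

April: labor force = 112.48 + 12.46 = 124.94; u = 12.46/124.94 = 9.97%.
May: labor force = 114.80 + 12.55 = 127.35; u = 12.55/127.35 = 9.85%.
Change = 9.85% − 9.97% = −0.12 pp.

The unemployment rate changed by −0.12 percentage points.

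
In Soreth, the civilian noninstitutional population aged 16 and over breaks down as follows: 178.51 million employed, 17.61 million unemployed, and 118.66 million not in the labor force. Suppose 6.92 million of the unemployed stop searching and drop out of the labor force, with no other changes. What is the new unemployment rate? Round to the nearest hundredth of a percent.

Initially, labor force = 178.51 + 17.61 = 196.12 million, so u = 17.61/196.12 = 8.98%.
After the change, unemployed and labor force both fall by 6.92 → E = 178.51, U = 10.69, labor force = 189.20 million.
New unemployment rate = 10.69 / 189.20 = 5.65%.

New unemployment rate ≈ 5.65%.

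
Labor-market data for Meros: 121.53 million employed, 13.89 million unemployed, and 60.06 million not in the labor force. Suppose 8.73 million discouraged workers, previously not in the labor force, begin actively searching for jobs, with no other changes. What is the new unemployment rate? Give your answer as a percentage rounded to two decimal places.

Initially, labor force = 121.53 + 13.89 = 135.42 million, so u = 13.89/135.42 = 10.26%.
After the change, unemployed and labor force both rise by 8.73 → E = 121.53, U = 22.62, labor force = 144.15 million.
New unemployment rate = 22.62 / 144.15 = 15.69%.

New unemployment rate ≈ 15.69%.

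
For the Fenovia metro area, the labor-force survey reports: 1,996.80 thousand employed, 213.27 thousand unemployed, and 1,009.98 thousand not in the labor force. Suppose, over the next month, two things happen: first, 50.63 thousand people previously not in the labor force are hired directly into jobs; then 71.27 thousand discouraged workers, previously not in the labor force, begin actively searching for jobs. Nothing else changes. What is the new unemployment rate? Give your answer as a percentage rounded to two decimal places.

Initially, labor force = 1,996.80 + 213.27 = 2,210.07 thousand, so u = 213.27/2,210.07 = 9.65%.
After the first change, employed and labor force both rise by 50.63; unemployed unchanged → E = 2,047.43, U = 213.27, labor force = 2,260.70 thousand.
After the second change, unemployed and labor force both rise by 71.27 → E = 2,047.43, U = 284.54, labor force = 2,331.97 thousand.
New unemployment rate = 284.54 / 2,331.97 = 12.20%.

New unemployment rate ≈ 12.20%.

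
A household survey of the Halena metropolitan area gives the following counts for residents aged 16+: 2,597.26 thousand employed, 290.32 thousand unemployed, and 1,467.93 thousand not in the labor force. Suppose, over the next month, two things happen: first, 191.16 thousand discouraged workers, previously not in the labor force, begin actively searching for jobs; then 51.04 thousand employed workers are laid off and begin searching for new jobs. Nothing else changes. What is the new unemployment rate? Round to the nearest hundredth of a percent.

New unemployment rate ≈ 17.30%.

Initially, labor force = 2,597.26 + 290.32 = 2,887.58 thousand, so u = 290.32/2,887.58 = 10.05%.
After the first change, unemployed and labor force both rise by 191.16 → E = 2,597.26, U = 481.48, labor force = 3,078.74 thousand.
After the second change, employed falls and unemployed rises by 51.04; labor force unchanged → E = 2,546.22, U = 532.52, labor force = 3,078.74 thousand.
New unemployment rate = 532.52 / 3,078.74 = 17.30%.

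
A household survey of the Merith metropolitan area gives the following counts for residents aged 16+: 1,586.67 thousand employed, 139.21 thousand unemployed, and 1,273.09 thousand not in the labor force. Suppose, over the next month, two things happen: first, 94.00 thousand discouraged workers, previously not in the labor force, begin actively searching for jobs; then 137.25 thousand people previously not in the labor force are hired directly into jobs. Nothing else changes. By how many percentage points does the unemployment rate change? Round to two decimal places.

Initially, labor force = 1,586.67 + 139.21 = 1,725.88 thousand, so u = 139.21/1,725.88 = 8.07%.
After the first change, unemployed and labor force both rise by 94.00 → E = 1,586.67, U = 233.21, labor force = 1,819.88 thousand.
After the second change, employed and labor force both rise by 137.25; unemployed unchanged → E = 1,723.92, U = 233.21, labor force = 1,957.13 thousand.
New unemployment rate = 233.21 / 1,957.13 = 11.92%.
Change = 11.92% − 8.07% = +3.85 percentage points.

The unemployment rate changes by +3.85 percentage points.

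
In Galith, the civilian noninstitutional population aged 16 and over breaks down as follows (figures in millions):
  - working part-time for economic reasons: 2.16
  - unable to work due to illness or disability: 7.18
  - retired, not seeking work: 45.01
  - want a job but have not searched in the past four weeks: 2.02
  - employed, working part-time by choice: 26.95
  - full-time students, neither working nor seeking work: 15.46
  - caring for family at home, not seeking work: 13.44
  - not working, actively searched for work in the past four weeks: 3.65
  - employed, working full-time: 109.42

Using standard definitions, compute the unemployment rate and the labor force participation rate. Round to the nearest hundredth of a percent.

Employed = 2.16 + 26.95 + 109.42 = 138.53 million (anyone who worked, including part-time for economic reasons, counts as employed).
Unemployed = 3.65 million.
Labor force = 138.53 + 3.65 = 142.18 million.
Not in labor force = 7.18 + 45.01 + 2.02 + 15.46 + 13.44 = 83.11 million (those not working and not actively searching are outside the labor force — including those who want a job but have given up searching).
Civilian working-age population = 142.18 + 83.11 = 225.29 million.
Unemployment rate = 3.65 / 142.18 = 2.57%.
Labor force participation rate = 142.18 / 225.29 = 63.11%.

Unemployment rate ≈ 2.57%; labor force participation rate ≈ 63.11%.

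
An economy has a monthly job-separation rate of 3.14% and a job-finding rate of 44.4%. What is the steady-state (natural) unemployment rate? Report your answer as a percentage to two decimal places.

At steady state the flows balance: s·E = f·U, so U/(E+U) = s/(s+f).
u* = 3.14 / (3.14 + 44.4) = 3.14 / 47.54 = 6.60%.

Steady-state unemployment rate ≈ 6.60%.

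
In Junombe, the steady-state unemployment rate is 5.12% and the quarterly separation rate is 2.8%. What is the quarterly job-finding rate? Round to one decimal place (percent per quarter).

From u* = s/(s+f): f = s·(1−u)/u.
f = 2.8 × (1 − 0.0512) / 0.0512 = 2.6566 / 0.0512 ≈ 51.9% per quarter.

Job-finding rate ≈ 51.9% per quarter.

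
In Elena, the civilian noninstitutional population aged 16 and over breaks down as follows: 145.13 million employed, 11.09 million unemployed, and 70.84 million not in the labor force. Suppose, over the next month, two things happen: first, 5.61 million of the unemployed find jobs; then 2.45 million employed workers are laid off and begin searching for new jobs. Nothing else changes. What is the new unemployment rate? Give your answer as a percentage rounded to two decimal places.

New unemployment rate ≈ 5.08%.

Initially, labor force = 145.13 + 11.09 = 156.22 million, so u = 11.09/156.22 = 7.10%.
After the first change, unemployed falls and employed rises by 5.61; labor force unchanged → E = 150.74, U = 5.48, labor force = 156.22 million.
After the second change, employed falls and unemployed rises by 2.45; labor force unchanged → E = 148.29, U = 7.93, labor force = 156.22 million.
New unemployment rate = 7.93 / 156.22 = 5.08%.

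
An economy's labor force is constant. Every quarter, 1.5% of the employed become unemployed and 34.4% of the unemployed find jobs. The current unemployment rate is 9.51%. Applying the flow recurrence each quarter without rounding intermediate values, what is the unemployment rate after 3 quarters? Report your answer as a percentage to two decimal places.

Unemployment rate after three quarters ≈ 5.58%.

With a fixed labor force, u_{t+1} = u_t + s·(1−u_t) − f·u_t = u_t·(1−s−f) + s.
Here 1−s−f = 0.641 and s = 0.015.
u_1 = 0.095100 × 0.641 + 0.015 = 0.075959.
u_2 = 0.075959 × 0.641 + 0.015 = 0.063690.
u_3 = 0.063690 × 0.641 + 0.015 = 0.055825.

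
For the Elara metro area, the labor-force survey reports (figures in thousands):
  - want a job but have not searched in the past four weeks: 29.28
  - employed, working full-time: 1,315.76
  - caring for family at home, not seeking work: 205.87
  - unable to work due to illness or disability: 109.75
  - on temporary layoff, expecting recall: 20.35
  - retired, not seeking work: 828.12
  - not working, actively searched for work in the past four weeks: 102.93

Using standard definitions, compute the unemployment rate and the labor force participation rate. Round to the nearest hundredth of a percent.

Employed = 1,315.76 thousand.
Unemployed = 20.35 + 102.93 = 123.28 thousand (jobless and actively searching, or on temporary layoff).
Labor force = 1,315.76 + 123.28 = 1,439.04 thousand.
Not in labor force = 29.28 + 205.87 + 109.75 + 828.12 = 1,173.02 thousand (those not working and not actively searching are outside the labor force — including those who want a job but have given up searching).
Civilian working-age population = 1,439.04 + 1,173.02 = 2,612.06 thousand.
Unemployment rate = 123.28 / 1,439.04 = 8.57%.
Labor force participation rate = 1,439.04 / 2,612.06 = 55.09%.

Unemployment rate ≈ 8.57%; labor force participation rate ≈ 55.09%.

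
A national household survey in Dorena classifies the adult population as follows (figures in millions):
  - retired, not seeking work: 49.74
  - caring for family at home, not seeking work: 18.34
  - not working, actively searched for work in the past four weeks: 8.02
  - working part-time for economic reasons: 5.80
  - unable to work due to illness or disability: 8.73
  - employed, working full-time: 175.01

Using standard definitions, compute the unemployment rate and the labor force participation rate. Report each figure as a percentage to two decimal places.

Employed = 5.80 + 175.01 = 180.81 million (anyone who worked, including part-time for economic reasons, counts as employed).
Unemployed = 8.02 million.
Labor force = 180.81 + 8.02 = 188.83 million.
Not in labor force = 49.74 + 18.34 + 8.73 = 76.81 million (those not working and not actively searching are outside the labor force).
Civilian working-age population = 188.83 + 76.81 = 265.64 million.
Unemployment rate = 8.02 / 188.83 = 4.25%.
Labor force participation rate = 188.83 / 265.64 = 71.08%.

Unemployment rate ≈ 4.25%; labor force participation rate ≈ 71.08%.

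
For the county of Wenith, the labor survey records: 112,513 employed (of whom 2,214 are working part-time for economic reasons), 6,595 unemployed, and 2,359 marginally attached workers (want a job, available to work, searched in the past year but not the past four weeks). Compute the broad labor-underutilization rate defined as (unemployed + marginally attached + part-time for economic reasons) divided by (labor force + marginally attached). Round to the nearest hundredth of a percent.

Labor force = 112,513 + 6,595 = 119,108.
Numerator = 6,595 + 2,359 + 2,214 = 11,168.
Denominator = 119,108 + 2,359 = 121,467.
Broad rate = 11,168 / 121,467 = 9.19%.

Broad underutilization rate ≈ 9.19%.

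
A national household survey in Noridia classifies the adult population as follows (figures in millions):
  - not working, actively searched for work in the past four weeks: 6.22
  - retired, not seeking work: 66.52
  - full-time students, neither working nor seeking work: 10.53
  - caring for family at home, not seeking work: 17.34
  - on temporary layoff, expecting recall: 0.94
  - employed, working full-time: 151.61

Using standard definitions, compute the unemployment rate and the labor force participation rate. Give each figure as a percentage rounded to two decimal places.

Unemployment rate ≈ 4.51%; labor force participation rate ≈ 62.72%.

Employed = 151.61 million.
Unemployed = 6.22 + 0.94 = 7.16 million (jobless and actively searching, or on temporary layoff).
Labor force = 151.61 + 7.16 = 158.77 million.
Not in labor force = 66.52 + 10.53 + 17.34 = 94.39 million (those not working and not actively searching are outside the labor force).
Civilian working-age population = 158.77 + 94.39 = 253.16 million.
Unemployment rate = 7.16 / 158.77 = 4.51%.
Labor force participation rate = 158.77 / 253.16 = 62.72%.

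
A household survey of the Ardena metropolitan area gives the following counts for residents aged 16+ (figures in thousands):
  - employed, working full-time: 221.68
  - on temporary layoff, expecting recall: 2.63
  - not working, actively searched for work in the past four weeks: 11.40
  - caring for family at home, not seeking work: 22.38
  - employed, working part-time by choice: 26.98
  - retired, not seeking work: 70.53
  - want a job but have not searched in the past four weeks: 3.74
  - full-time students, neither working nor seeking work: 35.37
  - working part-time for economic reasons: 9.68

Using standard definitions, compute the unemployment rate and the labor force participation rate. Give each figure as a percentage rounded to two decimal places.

Employed = 221.68 + 26.98 + 9.68 = 258.34 thousand (anyone who worked, including part-time for economic reasons, counts as employed).
Unemployed = 2.63 + 11.40 = 14.03 thousand (jobless and actively searching, or on temporary layoff).
Labor force = 258.34 + 14.03 = 272.37 thousand.
Not in labor force = 22.38 + 70.53 + 3.74 + 35.37 = 132.02 thousand (those not working and not actively searching are outside the labor force — including those who want a job but have given up searching).
Civilian working-age population = 272.37 + 132.02 = 404.39 thousand.
Unemployment rate = 14.03 / 272.37 = 5.15%.
Labor force participation rate = 272.37 / 404.39 = 67.35%.

Unemployment rate ≈ 5.15%; labor force participation rate ≈ 67.35%.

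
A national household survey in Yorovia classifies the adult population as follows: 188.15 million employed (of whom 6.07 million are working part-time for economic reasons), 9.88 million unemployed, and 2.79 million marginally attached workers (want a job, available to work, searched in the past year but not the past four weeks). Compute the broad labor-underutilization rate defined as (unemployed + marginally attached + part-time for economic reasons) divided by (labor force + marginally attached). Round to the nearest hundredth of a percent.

Broad underutilization rate ≈ 9.33%.

Labor force = 188.15 + 9.88 = 198.03 million.
Numerator = 9.88 + 2.79 + 6.07 = 18.74 million.
Denominator = 198.03 + 2.79 = 200.82 million.
Broad rate = 18.74 / 200.82 = 9.33%.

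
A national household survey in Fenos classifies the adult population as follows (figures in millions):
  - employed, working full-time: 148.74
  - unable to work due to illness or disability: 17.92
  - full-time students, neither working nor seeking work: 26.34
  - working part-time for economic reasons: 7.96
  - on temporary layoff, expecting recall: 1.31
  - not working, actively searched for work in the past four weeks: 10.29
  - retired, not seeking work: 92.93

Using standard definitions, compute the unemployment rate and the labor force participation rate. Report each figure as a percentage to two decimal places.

Unemployment rate ≈ 6.89%; labor force participation rate ≈ 55.09%.

Employed = 148.74 + 7.96 = 156.70 million (anyone who worked, including part-time for economic reasons, counts as employed).
Unemployed = 1.31 + 10.29 = 11.60 million (jobless and actively searching, or on temporary layoff).
Labor force = 156.70 + 11.60 = 168.30 million.
Not in labor force = 17.92 + 26.34 + 92.93 = 137.19 million (those not working and not actively searching are outside the labor force).
Civilian working-age population = 168.30 + 137.19 = 305.49 million.
Unemployment rate = 11.60 / 168.30 = 6.89%.
Labor force participation rate = 168.30 / 305.49 = 55.09%.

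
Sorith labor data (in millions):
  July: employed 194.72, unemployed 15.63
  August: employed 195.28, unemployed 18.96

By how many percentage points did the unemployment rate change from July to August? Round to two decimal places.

The unemployment rate changed by +1.42 percentage points.

July: labor force = 194.72 + 15.63 = 210.35; u = 15.63/210.35 = 7.43%.
August: labor force = 195.28 + 18.96 = 214.24; u = 18.96/214.24 = 8.85%.
Change = 8.85% − 7.43% = +1.42 pp.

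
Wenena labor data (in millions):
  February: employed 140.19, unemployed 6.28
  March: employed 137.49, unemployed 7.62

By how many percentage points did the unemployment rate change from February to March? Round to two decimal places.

February: labor force = 140.19 + 6.28 = 146.47; u = 6.28/146.47 = 4.29%.
March: labor force = 137.49 + 7.62 = 145.11; u = 7.62/145.11 = 5.25%.
Change = 5.25% − 4.29% = +0.96 pp.

The unemployment rate changed by +0.96 percentage points.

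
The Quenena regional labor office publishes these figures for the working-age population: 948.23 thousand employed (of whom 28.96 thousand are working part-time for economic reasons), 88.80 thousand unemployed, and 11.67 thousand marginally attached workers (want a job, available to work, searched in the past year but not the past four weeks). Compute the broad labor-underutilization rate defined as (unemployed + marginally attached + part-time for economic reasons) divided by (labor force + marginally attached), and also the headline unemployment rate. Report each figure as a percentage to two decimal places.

Labor force = 948.23 + 88.80 = 1,037.03 thousand.
Numerator = 88.80 + 11.67 + 28.96 = 129.43 thousand.
Denominator = 1,037.03 + 11.67 = 1,048.70 thousand.
Broad rate = 129.43 / 1,048.70 = 12.34%.
Headline unemployment rate = 88.80 / 1,037.03 = 8.56%.

Broad underutilization rate ≈ 12.34%; headline unemployment rate ≈ 8.56%.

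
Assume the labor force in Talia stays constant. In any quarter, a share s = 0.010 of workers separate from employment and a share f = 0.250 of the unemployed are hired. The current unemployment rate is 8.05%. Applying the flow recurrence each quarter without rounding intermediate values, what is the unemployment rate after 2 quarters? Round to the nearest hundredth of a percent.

With a fixed labor force, u_{t+1} = u_t + s·(1−u_t) − f·u_t = u_t·(1−s−f) + s.
Here 1−s−f = 0.740 and s = 0.010.
u_1 = 0.080500 × 0.740 + 0.010 = 0.069570.
u_2 = 0.069570 × 0.740 + 0.010 = 0.061482.

Unemployment rate after two quarters ≈ 6.15%.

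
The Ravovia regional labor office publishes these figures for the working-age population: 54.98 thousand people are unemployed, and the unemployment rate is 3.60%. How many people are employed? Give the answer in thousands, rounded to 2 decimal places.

Labor force = U / u = 54.98 / 0.0360 ≈ 1,527.22 thousand.
Employed = labor force − unemployed = 1,527.22 − 54.98 = 1,472.24 thousand.

About 1,472.24 thousand are employed.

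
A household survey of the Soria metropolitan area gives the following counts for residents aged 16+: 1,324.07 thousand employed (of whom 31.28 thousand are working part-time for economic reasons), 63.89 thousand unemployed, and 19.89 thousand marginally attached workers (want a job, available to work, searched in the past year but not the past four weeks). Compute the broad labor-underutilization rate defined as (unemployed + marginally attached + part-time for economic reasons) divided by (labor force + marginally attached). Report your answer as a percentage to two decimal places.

Labor force = 1,324.07 + 63.89 = 1,387.96 thousand.
Numerator = 63.89 + 19.89 + 31.28 = 115.06 thousand.
Denominator = 1,387.96 + 19.89 = 1,407.85 thousand.
Broad rate = 115.06 / 1,407.85 = 8.17%.

Broad underutilization rate ≈ 8.17%.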